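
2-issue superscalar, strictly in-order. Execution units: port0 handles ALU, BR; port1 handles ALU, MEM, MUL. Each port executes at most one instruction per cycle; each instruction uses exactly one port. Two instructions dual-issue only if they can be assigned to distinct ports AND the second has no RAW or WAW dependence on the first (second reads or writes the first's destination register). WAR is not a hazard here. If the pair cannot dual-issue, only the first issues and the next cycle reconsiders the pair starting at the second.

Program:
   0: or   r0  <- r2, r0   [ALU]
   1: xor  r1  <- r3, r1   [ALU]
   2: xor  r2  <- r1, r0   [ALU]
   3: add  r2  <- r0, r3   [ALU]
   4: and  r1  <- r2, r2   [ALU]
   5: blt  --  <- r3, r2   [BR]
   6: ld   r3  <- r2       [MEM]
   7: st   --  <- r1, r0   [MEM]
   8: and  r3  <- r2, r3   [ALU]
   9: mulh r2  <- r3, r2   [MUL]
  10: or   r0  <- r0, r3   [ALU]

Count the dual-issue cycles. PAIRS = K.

[0] i0,i1  or.ALU+xor.ALU  -- dual
[1] i2  xor.ALU  -- WAW r2
[2] i3  add.ALU  -- RAW r2
[3] i4,i5  and.ALU+blt.BR  -- dual
[4] i6  ld.MEM  -- no-port MEM/MEM
[5] i7,i8  st.MEM+and.ALU  -- dual
[6] i9,i10  mulh.MUL+or.ALU  -- dual

PAIRS = 4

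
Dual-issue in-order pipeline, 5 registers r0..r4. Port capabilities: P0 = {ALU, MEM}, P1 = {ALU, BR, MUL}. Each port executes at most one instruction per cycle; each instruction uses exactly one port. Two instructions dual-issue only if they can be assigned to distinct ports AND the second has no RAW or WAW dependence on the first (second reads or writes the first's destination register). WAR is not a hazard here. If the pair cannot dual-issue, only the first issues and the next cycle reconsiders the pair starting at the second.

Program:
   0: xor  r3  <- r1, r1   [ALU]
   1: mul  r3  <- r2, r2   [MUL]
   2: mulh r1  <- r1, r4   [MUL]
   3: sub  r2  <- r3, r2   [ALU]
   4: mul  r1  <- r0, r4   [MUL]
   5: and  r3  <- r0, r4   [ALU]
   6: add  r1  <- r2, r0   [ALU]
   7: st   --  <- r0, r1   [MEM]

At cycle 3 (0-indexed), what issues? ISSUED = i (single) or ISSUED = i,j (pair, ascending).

  cy0 -> i0 (xor) WAW r3
  cy1 -> i1 (mul) no-port MUL/MUL
  cy2 -> i2&i3 (mulh sub) 2-wide
  cy3 -> i4&i5 (mul and) 2-wide
  cy4 -> i6 (add) RAW r1
  cy5 -> i7 (st) tail

ISSUED = 4,5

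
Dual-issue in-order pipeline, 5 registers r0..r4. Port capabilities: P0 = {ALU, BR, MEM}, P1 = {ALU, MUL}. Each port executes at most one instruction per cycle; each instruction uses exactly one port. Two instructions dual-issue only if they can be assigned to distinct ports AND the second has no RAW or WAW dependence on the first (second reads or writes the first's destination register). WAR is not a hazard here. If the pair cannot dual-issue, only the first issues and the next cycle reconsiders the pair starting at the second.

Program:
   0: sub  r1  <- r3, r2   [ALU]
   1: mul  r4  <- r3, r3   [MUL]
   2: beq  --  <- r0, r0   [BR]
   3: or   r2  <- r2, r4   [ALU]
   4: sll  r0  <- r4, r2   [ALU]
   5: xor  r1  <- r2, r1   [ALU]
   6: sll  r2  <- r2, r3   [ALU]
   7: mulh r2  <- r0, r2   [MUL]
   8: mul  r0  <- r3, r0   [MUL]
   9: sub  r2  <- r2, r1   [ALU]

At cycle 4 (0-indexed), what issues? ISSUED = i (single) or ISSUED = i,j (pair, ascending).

ISSUED = 7

t=0 i0+i1:sub.ALU+mul.MUL ; 2-wide
t=1 i2+i3:beq.BR+or.ALU ; 2-wide
t=2 i4+i5:sll.ALU+xor.ALU ; 2-wide
t=3 i6:sll.ALU ; RAW+WAW r2
t=4 i7:mulh.MUL ; no-port MUL/MUL
t=5 i8+i9:mul.MUL+sub.ALU ; 2-wide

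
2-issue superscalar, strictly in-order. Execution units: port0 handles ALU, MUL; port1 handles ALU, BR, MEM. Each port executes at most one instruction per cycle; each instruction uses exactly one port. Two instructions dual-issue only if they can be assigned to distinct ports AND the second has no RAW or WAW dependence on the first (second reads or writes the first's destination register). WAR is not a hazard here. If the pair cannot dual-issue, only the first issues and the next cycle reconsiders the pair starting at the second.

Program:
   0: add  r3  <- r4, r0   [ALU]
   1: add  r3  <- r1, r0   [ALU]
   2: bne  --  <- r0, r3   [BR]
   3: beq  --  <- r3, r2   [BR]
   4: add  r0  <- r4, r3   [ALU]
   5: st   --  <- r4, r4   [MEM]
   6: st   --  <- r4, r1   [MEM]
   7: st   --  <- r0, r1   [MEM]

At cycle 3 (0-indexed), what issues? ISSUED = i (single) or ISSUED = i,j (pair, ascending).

ISSUED = 3,4

t=0 i0:add ; WAW r3
t=1 i1:add ; RAW r3
t=2 i2:bne ; no-port BR/BR
t=3 i3&i4:beq+add ; dual
t=4 i5:st ; no-port MEM/MEM
t=5 i6:st ; no-port MEM/MEM
t=6 i7:st ; tail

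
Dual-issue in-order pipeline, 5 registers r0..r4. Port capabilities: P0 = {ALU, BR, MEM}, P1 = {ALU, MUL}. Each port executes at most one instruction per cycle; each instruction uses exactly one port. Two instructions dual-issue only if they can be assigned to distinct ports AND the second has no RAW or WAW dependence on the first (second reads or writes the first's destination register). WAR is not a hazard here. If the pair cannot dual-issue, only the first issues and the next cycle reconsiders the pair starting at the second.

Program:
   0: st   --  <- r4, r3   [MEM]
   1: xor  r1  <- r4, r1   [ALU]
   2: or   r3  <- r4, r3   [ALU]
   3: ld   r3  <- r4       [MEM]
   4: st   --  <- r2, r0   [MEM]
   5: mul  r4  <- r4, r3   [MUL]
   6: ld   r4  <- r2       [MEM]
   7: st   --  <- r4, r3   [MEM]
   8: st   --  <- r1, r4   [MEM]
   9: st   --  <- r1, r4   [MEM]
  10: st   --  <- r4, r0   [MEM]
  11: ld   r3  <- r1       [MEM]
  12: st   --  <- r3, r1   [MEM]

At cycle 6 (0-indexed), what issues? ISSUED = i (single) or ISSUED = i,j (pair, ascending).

t=0 i0+i1:st;xor ; dual
t=1 i2:or ; WAW r3
t=2 i3:ld ; no-port MEM/MEM
t=3 i4+i5:st;mul ; dual
t=4 i6:ld ; no-port MEM/MEM
t=5 i7:st ; no-port MEM/MEM
t=6 i8:st ; no-port MEM/MEM
t=7 i9:st ; no-port MEM/MEM
t=8 i10:st ; no-port MEM/MEM
t=9 i11:ld ; no-port MEM/MEM
t=10 i12:st ; tail

ISSUED = 8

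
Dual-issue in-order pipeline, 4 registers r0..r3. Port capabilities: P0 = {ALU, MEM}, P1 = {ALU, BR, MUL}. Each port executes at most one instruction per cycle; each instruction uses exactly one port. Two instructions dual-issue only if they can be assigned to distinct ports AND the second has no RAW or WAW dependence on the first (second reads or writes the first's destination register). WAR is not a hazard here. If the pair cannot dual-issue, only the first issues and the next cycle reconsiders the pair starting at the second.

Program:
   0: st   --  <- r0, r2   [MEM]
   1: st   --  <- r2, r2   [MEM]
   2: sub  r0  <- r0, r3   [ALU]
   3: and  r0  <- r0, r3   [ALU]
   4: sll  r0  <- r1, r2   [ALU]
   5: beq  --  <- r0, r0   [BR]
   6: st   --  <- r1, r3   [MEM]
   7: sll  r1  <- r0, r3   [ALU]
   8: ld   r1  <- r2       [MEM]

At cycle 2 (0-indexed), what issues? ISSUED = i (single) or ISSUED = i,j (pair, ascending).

ISSUED = 3

0. st @i0  | no-port MEM/MEM
1. st sub @i1,i2  | pair
2. and @i3  | WAW r0
3. sll @i4  | RAW r0
4. beq st @i5,i6  | pair
5. sll @i7  | WAW r1
6. ld @i8  | tail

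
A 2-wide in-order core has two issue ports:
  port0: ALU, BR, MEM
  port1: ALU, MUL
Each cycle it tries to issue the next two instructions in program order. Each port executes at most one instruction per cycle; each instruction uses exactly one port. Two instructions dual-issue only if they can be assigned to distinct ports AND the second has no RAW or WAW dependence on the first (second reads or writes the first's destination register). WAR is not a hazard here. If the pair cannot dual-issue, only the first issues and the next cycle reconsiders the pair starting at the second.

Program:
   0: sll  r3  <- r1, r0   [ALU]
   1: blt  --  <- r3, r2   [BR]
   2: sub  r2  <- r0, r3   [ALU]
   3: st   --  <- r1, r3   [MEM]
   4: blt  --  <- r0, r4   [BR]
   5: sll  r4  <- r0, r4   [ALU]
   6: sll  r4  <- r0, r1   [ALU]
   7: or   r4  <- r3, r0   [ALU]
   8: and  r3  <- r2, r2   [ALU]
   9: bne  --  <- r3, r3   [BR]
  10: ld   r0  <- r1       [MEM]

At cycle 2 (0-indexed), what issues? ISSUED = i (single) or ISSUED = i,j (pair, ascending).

ISSUED = 3

[0] i0  sll  -- RAW r3
[1] i1+i2  blt+sub  -- 2-wide
[2] i3  st  -- no-port MEM/BR
[3] i4+i5  blt+sll  -- 2-wide
[4] i6  sll  -- WAW r4
[5] i7+i8  or+and  -- 2-wide
[6] i9  bne  -- no-port BR/MEM
[7] i10  ld  -- tail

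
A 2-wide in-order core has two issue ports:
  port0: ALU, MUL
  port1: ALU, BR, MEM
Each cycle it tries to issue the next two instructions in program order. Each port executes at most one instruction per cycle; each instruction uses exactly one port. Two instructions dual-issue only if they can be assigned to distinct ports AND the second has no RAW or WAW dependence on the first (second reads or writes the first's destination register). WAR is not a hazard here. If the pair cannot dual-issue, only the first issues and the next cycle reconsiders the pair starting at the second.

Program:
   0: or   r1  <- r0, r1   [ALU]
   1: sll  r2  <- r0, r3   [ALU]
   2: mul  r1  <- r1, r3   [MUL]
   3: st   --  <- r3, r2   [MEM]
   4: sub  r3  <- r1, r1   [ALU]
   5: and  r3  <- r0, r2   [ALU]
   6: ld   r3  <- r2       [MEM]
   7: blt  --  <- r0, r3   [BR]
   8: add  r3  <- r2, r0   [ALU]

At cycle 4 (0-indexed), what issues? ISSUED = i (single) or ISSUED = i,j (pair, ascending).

#0 head=0: or.ALU+sll.ALU i0,i1 dual
#1 head=2: mul.MUL+st.MEM i2,i3 dual
#2 head=4: sub.ALU i4 WAW r3
#3 head=5: and.ALU i5 WAW r3
#4 head=6: ld.MEM i6 no-port MEM/BR
#5 head=7: blt.BR+add.ALU i7,i8 dual

ISSUED = 6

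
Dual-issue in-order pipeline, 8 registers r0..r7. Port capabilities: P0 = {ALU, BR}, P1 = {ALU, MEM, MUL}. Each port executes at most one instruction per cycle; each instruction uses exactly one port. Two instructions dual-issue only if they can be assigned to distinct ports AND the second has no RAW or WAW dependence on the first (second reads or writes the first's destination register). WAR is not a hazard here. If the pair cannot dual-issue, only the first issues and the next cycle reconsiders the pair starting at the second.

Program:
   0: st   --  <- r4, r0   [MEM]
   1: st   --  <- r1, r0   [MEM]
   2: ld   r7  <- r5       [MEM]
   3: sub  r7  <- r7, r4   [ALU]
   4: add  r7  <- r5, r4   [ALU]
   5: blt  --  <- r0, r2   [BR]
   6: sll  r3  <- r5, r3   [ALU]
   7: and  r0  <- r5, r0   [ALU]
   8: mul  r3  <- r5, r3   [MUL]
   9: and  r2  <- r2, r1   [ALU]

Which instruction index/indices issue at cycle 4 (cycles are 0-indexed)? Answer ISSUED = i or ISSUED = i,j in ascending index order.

[0] i0  st.MEM  -- no-port MEM/MEM
[1] i1  st.MEM  -- no-port MEM/MEM
[2] i2  ld.MEM  -- RAW+WAW r7
[3] i3  sub.ALU  -- WAW r7
[4] i4+i5  add.ALU+blt.BR  -- 2-wide
[5] i6+i7  sll.ALU+and.ALU  -- 2-wide
[6] i8+i9  mul.MUL+and.ALU  -- 2-wide

ISSUED = 4,5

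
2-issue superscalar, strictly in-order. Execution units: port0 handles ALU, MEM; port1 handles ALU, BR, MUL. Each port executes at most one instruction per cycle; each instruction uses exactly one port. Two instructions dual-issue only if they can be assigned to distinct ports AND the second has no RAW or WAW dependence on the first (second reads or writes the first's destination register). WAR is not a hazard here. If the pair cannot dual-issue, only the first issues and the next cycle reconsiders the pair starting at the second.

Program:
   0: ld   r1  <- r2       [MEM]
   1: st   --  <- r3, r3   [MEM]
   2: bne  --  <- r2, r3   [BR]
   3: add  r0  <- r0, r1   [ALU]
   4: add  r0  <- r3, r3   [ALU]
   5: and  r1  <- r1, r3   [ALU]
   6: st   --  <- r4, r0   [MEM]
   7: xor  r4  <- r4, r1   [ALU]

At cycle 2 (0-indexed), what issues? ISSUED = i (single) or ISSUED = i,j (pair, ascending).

ISSUED = 3

  cy0 -> i0 (ld) no-port MEM/MEM
  cy1 -> i1+i2 (st+bne) 2-wide
  cy2 -> i3 (add) WAW r0
  cy3 -> i4+i5 (add+and) 2-wide
  cy4 -> i6+i7 (st+xor) 2-wide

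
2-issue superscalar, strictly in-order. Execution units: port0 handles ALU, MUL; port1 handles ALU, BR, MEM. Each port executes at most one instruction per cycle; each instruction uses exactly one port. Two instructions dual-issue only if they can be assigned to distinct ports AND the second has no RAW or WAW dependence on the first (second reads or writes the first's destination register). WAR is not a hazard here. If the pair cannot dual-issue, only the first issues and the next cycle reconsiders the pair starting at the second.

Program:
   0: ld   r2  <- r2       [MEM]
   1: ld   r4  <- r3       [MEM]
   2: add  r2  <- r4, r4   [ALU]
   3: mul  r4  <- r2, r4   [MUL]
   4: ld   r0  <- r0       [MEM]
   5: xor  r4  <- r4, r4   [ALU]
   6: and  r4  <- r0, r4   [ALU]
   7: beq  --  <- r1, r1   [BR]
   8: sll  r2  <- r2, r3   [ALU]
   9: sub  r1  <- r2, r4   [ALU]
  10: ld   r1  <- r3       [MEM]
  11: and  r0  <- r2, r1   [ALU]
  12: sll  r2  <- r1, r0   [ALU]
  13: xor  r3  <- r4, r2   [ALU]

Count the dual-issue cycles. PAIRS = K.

c0: i0 ld.MEM  no-port MEM/MEM
c1: i1 ld.MEM  RAW r4
c2: i2 add.ALU  RAW r2
c3: i3/i4 mul.MUL/ld.MEM  2-wide
c4: i5 xor.ALU  RAW+WAW r4
c5: i6/i7 and.ALU/beq.BR  2-wide
c6: i8 sll.ALU  RAW r2
c7: i9 sub.ALU  WAW r1
c8: i10 ld.MEM  RAW r1
c9: i11 and.ALU  RAW r0
c10: i12 sll.ALU  RAW r2
c11: i13 xor.ALU  tail

PAIRS = 2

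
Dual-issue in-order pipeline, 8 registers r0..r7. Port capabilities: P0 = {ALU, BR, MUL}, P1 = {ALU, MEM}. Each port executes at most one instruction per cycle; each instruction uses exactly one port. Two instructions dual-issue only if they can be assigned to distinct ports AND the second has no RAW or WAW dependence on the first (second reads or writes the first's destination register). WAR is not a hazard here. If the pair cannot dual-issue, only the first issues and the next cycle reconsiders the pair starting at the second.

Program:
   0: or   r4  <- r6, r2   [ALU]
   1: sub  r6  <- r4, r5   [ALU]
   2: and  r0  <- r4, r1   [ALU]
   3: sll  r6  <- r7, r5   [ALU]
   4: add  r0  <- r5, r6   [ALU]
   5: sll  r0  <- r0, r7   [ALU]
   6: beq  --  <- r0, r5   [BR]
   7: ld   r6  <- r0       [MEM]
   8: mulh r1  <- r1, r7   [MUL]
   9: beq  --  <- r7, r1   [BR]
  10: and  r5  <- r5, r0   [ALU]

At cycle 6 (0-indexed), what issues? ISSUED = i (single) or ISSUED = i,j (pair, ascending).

ISSUED = 8

0. or.ALU @i0  | RAW r4
1. sub.ALU/and.ALU @i1&i2  | 2-wide
2. sll.ALU @i3  | RAW r6
3. add.ALU @i4  | RAW+WAW r0
4. sll.ALU @i5  | RAW r0
5. beq.BR/ld.MEM @i6&i7  | 2-wide
6. mulh.MUL @i8  | no-port MUL/BR
7. beq.BR/and.ALU @i9&i10  | 2-wide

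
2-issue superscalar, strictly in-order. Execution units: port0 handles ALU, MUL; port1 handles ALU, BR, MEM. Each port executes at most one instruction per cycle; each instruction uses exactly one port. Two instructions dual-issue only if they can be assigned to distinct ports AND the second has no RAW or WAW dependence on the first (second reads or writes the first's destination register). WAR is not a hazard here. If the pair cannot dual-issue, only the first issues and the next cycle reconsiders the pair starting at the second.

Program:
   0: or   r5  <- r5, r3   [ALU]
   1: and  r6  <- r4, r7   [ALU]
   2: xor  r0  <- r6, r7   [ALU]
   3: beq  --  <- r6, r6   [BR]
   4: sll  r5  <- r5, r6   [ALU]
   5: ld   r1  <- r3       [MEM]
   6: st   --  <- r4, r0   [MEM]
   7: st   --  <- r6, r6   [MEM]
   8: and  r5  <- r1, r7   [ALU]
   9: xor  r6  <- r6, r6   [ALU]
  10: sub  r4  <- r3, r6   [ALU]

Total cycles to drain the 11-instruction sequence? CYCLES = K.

CYCLES = 7

#0 head=0: or.ALU;and.ALU i0,i1 pair
#1 head=2: xor.ALU;beq.BR i2,i3 pair
#2 head=4: sll.ALU;ld.MEM i4,i5 pair
#3 head=6: st.MEM i6 no-port MEM/MEM
#4 head=7: st.MEM;and.ALU i7,i8 pair
#5 head=9: xor.ALU i9 RAW r6
#6 head=10: sub.ALU i10 tail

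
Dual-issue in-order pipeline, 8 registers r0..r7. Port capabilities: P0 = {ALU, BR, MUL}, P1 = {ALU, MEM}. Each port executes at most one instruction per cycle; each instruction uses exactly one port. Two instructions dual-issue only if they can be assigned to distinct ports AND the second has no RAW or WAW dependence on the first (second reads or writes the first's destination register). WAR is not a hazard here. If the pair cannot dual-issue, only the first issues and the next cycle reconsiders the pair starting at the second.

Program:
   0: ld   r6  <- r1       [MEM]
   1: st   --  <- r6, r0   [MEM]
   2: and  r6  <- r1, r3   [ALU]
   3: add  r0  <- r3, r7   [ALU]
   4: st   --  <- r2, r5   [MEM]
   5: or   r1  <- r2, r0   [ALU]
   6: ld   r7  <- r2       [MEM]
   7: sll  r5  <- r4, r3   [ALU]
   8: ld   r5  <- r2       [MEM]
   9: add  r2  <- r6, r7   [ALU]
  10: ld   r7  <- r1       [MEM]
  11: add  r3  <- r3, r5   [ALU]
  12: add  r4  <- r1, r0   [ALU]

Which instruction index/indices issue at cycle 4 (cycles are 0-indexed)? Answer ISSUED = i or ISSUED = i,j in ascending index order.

ISSUED = 7

[0] i0  ld.MEM  -- no-port MEM/MEM
[1] i1+i2  st.MEM;and.ALU  -- pair
[2] i3+i4  add.ALU;st.MEM  -- pair
[3] i5+i6  or.ALU;ld.MEM  -- pair
[4] i7  sll.ALU  -- WAW r5
[5] i8+i9  ld.MEM;add.ALU  -- pair
[6] i10+i11  ld.MEM;add.ALU  -- pair
[7] i12  add.ALU  -- tail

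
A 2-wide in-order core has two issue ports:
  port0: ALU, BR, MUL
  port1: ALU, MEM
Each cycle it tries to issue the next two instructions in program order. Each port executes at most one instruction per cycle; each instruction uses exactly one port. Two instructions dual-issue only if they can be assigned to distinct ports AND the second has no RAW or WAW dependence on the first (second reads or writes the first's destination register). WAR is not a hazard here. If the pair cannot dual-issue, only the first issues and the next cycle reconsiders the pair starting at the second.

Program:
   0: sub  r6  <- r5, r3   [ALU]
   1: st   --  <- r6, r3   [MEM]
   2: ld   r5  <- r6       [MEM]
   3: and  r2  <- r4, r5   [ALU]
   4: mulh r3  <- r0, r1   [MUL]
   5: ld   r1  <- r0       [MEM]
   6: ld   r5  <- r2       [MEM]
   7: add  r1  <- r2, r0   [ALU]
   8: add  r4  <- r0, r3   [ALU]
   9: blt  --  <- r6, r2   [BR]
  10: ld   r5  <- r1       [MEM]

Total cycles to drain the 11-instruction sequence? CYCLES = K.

CYCLES = 8

c0: i0 sub  RAW r6
c1: i1 st  no-port MEM/MEM
c2: i2 ld  RAW r5
c3: i3,i4 and/mulh  pair
c4: i5 ld  no-port MEM/MEM
c5: i6,i7 ld/add  pair
c6: i8,i9 add/blt  pair
c7: i10 ld  tail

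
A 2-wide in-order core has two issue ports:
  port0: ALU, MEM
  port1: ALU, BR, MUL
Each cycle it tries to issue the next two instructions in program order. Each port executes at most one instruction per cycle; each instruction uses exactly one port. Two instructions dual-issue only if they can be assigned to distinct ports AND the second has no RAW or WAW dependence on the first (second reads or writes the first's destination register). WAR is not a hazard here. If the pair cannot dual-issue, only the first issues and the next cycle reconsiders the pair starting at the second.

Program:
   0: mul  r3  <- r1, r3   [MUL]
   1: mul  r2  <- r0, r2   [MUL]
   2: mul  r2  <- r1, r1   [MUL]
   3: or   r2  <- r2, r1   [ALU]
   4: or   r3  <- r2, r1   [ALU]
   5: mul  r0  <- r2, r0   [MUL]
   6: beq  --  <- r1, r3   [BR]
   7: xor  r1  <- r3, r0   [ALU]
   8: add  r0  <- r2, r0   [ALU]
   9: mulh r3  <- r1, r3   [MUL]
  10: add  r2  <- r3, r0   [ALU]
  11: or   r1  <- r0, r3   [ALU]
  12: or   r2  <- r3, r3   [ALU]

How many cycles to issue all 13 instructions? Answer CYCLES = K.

[0] i0  mul.MUL  -- no-port MUL/MUL
[1] i1  mul.MUL  -- no-port MUL/MUL
[2] i2  mul.MUL  -- RAW+WAW r2
[3] i3  or.ALU  -- RAW r2
[4] i4/i5  or.ALU;mul.MUL  -- 2-wide
[5] i6/i7  beq.BR;xor.ALU  -- 2-wide
[6] i8/i9  add.ALU;mulh.MUL  -- 2-wide
[7] i10/i11  add.ALU;or.ALU  -- 2-wide
[8] i12  or.ALU  -- tail

CYCLES = 9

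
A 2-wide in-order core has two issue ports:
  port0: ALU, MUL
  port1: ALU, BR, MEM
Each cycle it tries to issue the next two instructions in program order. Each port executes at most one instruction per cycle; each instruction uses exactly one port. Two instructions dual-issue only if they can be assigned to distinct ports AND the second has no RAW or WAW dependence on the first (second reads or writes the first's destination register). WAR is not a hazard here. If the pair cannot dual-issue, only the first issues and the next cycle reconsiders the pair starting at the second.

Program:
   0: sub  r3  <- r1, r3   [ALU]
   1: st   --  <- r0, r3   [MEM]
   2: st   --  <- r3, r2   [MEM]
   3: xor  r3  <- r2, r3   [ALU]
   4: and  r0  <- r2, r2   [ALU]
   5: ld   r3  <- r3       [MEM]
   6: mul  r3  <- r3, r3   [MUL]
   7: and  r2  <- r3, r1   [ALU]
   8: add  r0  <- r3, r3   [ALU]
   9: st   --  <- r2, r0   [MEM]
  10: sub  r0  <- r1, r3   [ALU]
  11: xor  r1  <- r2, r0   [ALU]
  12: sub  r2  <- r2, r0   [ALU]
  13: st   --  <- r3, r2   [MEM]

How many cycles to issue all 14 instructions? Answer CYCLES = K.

CYCLES = 9

  cy0 -> i0 (sub) RAW r3
  cy1 -> i1 (st) no-port MEM/MEM
  cy2 -> i2&i3 (st xor) pair
  cy3 -> i4&i5 (and ld) pair
  cy4 -> i6 (mul) RAW r3
  cy5 -> i7&i8 (and add) pair
  cy6 -> i9&i10 (st sub) pair
  cy7 -> i11&i12 (xor sub) pair
  cy8 -> i13 (st) tail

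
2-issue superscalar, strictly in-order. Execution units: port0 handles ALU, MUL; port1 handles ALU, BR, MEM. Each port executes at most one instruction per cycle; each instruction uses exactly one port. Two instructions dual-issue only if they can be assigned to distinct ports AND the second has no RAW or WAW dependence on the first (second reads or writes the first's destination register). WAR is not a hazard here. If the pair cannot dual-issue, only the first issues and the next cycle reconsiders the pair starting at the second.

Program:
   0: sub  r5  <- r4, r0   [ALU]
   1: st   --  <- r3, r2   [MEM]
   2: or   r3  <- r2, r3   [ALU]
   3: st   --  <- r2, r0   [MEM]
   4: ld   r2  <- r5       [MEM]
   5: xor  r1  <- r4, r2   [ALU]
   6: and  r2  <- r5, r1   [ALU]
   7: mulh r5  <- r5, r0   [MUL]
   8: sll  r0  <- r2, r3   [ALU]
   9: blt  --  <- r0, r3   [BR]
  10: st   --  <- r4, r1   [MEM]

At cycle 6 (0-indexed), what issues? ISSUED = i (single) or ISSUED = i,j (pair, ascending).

c0: i0&i1 sub+st  2-wide
c1: i2&i3 or+st  2-wide
c2: i4 ld  RAW r2
c3: i5 xor  RAW r1
c4: i6&i7 and+mulh  2-wide
c5: i8 sll  RAW r0
c6: i9 blt  no-port BR/MEM
c7: i10 st  tail

ISSUED = 9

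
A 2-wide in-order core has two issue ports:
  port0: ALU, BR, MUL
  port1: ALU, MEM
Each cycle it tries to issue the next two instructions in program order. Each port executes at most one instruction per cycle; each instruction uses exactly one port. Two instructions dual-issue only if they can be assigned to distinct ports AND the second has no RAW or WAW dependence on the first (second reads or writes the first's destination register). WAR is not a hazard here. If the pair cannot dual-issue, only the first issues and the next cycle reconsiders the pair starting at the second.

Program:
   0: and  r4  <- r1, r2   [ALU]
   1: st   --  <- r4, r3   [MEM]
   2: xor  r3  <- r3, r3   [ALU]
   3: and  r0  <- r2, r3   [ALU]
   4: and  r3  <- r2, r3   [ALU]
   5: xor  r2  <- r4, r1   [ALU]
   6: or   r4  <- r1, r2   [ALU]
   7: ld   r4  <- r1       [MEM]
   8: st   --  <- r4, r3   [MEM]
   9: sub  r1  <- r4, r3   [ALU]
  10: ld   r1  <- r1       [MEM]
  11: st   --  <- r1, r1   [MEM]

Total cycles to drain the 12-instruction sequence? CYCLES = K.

CYCLES = 9

t=0 i0:and.ALU ; RAW r4
t=1 i1+i2:st.MEM/xor.ALU ; 2-wide
t=2 i3+i4:and.ALU/and.ALU ; 2-wide
t=3 i5:xor.ALU ; RAW r2
t=4 i6:or.ALU ; WAW r4
t=5 i7:ld.MEM ; no-port MEM/MEM
t=6 i8+i9:st.MEM/sub.ALU ; 2-wide
t=7 i10:ld.MEM ; no-port MEM/MEM
t=8 i11:st.MEM ; tail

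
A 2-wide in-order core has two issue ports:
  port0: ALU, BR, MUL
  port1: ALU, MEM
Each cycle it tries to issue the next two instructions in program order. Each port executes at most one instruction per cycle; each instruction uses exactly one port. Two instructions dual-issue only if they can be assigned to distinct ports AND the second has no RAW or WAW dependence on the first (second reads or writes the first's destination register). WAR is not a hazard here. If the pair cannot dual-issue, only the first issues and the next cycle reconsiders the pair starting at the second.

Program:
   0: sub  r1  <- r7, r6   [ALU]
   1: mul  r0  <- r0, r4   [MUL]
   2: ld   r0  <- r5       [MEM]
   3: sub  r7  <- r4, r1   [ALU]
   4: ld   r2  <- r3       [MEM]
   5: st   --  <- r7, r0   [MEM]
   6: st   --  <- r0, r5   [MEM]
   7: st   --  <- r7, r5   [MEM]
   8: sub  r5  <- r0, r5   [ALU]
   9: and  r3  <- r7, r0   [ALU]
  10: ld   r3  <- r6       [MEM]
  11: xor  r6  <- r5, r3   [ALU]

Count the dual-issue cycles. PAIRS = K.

c0: i0/i1 sub.ALU+mul.MUL  dual
c1: i2/i3 ld.MEM+sub.ALU  dual
c2: i4 ld.MEM  no-port MEM/MEM
c3: i5 st.MEM  no-port MEM/MEM
c4: i6 st.MEM  no-port MEM/MEM
c5: i7/i8 st.MEM+sub.ALU  dual
c6: i9 and.ALU  WAW r3
c7: i10 ld.MEM  RAW r3
c8: i11 xor.ALU  tail

PAIRS = 3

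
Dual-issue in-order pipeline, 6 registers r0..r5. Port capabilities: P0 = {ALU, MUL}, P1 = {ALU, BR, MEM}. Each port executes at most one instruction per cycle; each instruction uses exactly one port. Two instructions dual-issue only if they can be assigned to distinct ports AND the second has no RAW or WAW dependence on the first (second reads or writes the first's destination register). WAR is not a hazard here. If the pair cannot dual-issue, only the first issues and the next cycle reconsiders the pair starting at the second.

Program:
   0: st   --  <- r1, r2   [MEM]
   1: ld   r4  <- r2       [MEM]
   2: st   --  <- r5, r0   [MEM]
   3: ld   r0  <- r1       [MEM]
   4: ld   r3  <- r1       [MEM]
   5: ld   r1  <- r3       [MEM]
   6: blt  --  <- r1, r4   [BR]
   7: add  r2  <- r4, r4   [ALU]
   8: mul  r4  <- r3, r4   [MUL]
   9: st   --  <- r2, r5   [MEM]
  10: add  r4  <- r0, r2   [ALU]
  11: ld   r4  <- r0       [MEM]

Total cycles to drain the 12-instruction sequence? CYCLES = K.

CYCLES = 10

c0: i0 st  no-port MEM/MEM
c1: i1 ld  no-port MEM/MEM
c2: i2 st  no-port MEM/MEM
c3: i3 ld  no-port MEM/MEM
c4: i4 ld  no-port MEM/MEM
c5: i5 ld  no-port MEM/BR
c6: i6,i7 blt add  dual
c7: i8,i9 mul st  dual
c8: i10 add  WAW r4
c9: i11 ld  tail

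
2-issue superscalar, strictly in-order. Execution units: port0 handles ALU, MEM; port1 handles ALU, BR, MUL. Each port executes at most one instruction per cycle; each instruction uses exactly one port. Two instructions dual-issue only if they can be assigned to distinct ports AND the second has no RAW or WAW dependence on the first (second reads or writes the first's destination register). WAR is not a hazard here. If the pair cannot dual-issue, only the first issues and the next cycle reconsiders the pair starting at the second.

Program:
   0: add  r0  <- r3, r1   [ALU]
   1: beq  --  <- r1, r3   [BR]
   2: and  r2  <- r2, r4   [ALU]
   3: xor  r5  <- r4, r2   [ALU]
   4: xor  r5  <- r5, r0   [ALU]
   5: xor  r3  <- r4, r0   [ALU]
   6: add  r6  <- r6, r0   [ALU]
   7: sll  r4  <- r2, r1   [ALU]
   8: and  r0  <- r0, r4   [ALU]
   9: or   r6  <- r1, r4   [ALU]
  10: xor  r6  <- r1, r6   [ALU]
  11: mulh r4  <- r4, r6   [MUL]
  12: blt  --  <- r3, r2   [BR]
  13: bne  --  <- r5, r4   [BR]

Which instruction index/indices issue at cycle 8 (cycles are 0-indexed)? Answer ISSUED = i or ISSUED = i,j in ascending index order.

t=0 i0+i1:add.ALU+beq.BR ; pair
t=1 i2:and.ALU ; RAW r2
t=2 i3:xor.ALU ; RAW+WAW r5
t=3 i4+i5:xor.ALU+xor.ALU ; pair
t=4 i6+i7:add.ALU+sll.ALU ; pair
t=5 i8+i9:and.ALU+or.ALU ; pair
t=6 i10:xor.ALU ; RAW r6
t=7 i11:mulh.MUL ; no-port MUL/BR
t=8 i12:blt.BR ; no-port BR/BR
t=9 i13:bne.BR ; tail

ISSUED = 12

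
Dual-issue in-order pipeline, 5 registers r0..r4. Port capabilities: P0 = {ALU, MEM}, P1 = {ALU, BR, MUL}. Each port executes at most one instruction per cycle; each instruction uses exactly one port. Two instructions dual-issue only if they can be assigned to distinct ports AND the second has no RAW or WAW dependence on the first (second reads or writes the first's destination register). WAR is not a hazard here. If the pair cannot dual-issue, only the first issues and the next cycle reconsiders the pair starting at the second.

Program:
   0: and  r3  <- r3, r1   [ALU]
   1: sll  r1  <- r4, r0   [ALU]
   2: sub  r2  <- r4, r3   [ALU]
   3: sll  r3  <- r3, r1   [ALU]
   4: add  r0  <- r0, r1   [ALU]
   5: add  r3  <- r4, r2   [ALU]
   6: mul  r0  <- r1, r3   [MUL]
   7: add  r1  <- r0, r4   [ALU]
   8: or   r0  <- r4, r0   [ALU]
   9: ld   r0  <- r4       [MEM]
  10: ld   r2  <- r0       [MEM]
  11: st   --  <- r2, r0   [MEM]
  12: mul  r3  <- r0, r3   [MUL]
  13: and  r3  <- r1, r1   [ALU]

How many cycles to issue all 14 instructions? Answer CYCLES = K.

CYCLES = 9

  cy0 -> i0/i1 (and+sll) 2-wide
  cy1 -> i2/i3 (sub+sll) 2-wide
  cy2 -> i4/i5 (add+add) 2-wide
  cy3 -> i6 (mul) RAW r0
  cy4 -> i7/i8 (add+or) 2-wide
  cy5 -> i9 (ld) no-port MEM/MEM
  cy6 -> i10 (ld) no-port MEM/MEM
  cy7 -> i11/i12 (st+mul) 2-wide
  cy8 -> i13 (and) tail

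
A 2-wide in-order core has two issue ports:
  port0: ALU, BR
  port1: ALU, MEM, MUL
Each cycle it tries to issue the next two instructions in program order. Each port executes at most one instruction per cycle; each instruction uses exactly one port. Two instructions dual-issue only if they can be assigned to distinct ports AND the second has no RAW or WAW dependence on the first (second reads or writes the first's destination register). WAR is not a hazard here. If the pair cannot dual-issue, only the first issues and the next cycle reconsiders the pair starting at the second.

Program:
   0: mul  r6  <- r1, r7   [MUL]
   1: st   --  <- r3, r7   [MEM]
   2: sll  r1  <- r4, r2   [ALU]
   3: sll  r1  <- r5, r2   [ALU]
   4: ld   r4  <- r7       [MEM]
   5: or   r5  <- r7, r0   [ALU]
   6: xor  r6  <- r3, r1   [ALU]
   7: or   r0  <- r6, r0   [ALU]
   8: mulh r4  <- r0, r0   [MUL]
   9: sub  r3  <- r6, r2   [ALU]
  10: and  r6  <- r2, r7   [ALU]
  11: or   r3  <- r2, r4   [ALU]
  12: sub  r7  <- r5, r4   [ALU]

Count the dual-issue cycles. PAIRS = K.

0. mul @i0  | no-port MUL/MEM
1. st+sll @i1,i2  | 2-wide
2. sll+ld @i3,i4  | 2-wide
3. or+xor @i5,i6  | 2-wide
4. or @i7  | RAW r0
5. mulh+sub @i8,i9  | 2-wide
6. and+or @i10,i11  | 2-wide
7. sub @i12  | tail

PAIRS = 5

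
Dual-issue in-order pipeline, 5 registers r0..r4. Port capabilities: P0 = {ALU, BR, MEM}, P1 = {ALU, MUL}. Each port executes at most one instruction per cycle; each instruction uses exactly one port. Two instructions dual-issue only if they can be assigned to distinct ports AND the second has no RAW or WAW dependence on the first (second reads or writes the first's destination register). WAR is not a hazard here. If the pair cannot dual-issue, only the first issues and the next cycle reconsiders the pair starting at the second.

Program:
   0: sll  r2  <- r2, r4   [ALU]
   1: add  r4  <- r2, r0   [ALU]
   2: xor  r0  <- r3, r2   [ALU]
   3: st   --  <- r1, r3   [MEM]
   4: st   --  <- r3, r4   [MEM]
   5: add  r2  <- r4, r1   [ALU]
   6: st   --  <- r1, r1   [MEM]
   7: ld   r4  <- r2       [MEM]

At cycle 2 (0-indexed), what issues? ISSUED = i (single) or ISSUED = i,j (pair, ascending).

ISSUED = 3

t=0 i0:sll ; RAW r2
t=1 i1&i2:add;xor ; 2-wide
t=2 i3:st ; no-port MEM/MEM
t=3 i4&i5:st;add ; 2-wide
t=4 i6:st ; no-port MEM/MEM
t=5 i7:ld ; tail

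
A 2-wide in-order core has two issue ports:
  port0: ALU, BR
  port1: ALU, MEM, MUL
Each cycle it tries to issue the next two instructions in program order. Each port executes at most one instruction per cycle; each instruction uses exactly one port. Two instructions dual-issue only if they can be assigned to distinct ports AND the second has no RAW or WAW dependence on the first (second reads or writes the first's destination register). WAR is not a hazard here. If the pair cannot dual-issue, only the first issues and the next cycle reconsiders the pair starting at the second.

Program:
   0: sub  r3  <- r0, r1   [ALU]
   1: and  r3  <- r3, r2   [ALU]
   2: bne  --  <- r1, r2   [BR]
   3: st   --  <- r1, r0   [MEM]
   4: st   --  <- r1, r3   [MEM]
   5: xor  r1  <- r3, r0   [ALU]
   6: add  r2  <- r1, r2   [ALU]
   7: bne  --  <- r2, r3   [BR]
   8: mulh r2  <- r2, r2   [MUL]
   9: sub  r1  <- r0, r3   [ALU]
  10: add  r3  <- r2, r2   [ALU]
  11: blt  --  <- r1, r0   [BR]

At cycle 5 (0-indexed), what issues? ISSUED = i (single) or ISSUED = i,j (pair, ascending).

  cy0 -> i0 (sub) RAW+WAW r3
  cy1 -> i1/i2 (and+bne) pair
  cy2 -> i3 (st) no-port MEM/MEM
  cy3 -> i4/i5 (st+xor) pair
  cy4 -> i6 (add) RAW r2
  cy5 -> i7/i8 (bne+mulh) pair
  cy6 -> i9/i10 (sub+add) pair
  cy7 -> i11 (blt) tail

ISSUED = 7,8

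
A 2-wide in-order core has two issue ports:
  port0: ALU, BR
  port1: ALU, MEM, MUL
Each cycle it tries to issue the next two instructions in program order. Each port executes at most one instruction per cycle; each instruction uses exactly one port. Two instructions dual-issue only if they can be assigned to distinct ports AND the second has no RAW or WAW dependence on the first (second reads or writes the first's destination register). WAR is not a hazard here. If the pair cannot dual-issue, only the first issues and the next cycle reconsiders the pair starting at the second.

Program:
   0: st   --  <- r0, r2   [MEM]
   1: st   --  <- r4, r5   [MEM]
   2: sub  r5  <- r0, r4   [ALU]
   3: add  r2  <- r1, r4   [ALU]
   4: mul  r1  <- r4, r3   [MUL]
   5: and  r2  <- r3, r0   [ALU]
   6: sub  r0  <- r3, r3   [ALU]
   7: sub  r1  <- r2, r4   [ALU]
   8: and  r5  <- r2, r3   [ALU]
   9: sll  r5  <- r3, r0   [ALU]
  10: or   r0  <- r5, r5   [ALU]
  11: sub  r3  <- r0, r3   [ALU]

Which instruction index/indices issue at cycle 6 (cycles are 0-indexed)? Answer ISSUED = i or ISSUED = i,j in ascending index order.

[0] i0  st.MEM  -- no-port MEM/MEM
[1] i1&i2  st.MEM+sub.ALU  -- pair
[2] i3&i4  add.ALU+mul.MUL  -- pair
[3] i5&i6  and.ALU+sub.ALU  -- pair
[4] i7&i8  sub.ALU+and.ALU  -- pair
[5] i9  sll.ALU  -- RAW r5
[6] i10  or.ALU  -- RAW r0
[7] i11  sub.ALU  -- tail

ISSUED = 10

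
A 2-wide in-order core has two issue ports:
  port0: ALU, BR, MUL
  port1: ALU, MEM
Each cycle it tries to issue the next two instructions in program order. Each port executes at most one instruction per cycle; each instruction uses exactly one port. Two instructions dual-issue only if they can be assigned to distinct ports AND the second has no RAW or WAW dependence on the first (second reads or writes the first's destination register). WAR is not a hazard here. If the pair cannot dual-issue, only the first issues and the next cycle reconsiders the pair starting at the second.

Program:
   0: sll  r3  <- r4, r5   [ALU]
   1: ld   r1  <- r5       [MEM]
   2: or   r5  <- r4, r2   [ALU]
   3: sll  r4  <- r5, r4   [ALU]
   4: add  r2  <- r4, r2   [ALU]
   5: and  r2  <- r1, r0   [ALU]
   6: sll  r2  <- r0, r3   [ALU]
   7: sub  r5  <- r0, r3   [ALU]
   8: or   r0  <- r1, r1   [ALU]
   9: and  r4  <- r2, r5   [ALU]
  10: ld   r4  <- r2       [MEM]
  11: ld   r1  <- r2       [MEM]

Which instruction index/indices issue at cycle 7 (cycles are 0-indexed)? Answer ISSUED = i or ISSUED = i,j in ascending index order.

ISSUED = 10

0. sll.ALU/ld.MEM @i0,i1  | pair
1. or.ALU @i2  | RAW r5
2. sll.ALU @i3  | RAW r4
3. add.ALU @i4  | WAW r2
4. and.ALU @i5  | WAW r2
5. sll.ALU/sub.ALU @i6,i7  | pair
6. or.ALU/and.ALU @i8,i9  | pair
7. ld.MEM @i10  | no-port MEM/MEM
8. ld.MEM @i11  | tail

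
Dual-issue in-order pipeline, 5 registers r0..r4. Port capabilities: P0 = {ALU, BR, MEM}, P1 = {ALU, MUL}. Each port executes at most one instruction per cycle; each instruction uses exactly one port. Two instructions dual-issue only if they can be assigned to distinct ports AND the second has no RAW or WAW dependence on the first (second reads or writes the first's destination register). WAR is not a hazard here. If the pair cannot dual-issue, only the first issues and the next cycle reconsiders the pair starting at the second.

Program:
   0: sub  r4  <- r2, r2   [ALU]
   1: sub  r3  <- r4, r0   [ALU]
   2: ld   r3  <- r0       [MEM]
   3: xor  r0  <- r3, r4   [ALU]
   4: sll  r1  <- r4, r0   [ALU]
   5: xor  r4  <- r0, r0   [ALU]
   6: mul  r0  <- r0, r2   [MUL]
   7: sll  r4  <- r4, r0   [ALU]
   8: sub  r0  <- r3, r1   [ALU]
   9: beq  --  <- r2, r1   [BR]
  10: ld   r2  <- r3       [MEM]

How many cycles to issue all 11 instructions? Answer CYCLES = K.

CYCLES = 9

#0 head=0: sub.ALU i0 RAW r4
#1 head=1: sub.ALU i1 WAW r3
#2 head=2: ld.MEM i2 RAW r3
#3 head=3: xor.ALU i3 RAW r0
#4 head=4: sll.ALU;xor.ALU i4/i5 dual
#5 head=6: mul.MUL i6 RAW r0
#6 head=7: sll.ALU;sub.ALU i7/i8 dual
#7 head=9: beq.BR i9 no-port BR/MEM
#8 head=10: ld.MEM i10 tail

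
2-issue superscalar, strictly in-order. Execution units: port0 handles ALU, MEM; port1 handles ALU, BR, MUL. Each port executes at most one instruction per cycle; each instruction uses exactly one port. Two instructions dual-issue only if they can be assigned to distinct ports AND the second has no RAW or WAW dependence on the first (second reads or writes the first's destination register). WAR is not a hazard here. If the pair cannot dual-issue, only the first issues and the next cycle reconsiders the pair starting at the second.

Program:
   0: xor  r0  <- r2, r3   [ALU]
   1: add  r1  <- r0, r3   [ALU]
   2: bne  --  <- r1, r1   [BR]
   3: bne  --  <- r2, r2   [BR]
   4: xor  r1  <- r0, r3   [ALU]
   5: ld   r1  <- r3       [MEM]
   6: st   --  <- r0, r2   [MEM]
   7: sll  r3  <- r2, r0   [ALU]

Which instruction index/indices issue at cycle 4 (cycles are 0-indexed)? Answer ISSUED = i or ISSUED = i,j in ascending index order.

  cy0 -> i0 (xor.ALU) RAW r0
  cy1 -> i1 (add.ALU) RAW r1
  cy2 -> i2 (bne.BR) no-port BR/BR
  cy3 -> i3/i4 (bne.BR;xor.ALU) 2-wide
  cy4 -> i5 (ld.MEM) no-port MEM/MEM
  cy5 -> i6/i7 (st.MEM;sll.ALU) 2-wide

ISSUED = 5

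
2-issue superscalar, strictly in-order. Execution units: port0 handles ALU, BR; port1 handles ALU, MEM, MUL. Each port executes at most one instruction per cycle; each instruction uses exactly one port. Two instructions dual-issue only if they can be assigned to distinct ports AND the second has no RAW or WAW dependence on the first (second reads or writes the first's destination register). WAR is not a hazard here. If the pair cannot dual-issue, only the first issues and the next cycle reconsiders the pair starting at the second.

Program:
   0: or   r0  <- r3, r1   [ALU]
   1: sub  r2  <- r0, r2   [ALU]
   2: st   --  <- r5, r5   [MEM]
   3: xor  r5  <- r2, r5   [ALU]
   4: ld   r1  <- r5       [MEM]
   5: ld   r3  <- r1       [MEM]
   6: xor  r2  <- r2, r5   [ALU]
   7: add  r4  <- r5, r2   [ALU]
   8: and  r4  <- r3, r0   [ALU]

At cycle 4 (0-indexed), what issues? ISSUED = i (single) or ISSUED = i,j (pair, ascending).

ISSUED = 5,6

c0: i0 or.ALU  RAW r0
c1: i1&i2 sub.ALU st.MEM  dual
c2: i3 xor.ALU  RAW r5
c3: i4 ld.MEM  no-port MEM/MEM
c4: i5&i6 ld.MEM xor.ALU  dual
c5: i7 add.ALU  WAW r4
c6: i8 and.ALU  tail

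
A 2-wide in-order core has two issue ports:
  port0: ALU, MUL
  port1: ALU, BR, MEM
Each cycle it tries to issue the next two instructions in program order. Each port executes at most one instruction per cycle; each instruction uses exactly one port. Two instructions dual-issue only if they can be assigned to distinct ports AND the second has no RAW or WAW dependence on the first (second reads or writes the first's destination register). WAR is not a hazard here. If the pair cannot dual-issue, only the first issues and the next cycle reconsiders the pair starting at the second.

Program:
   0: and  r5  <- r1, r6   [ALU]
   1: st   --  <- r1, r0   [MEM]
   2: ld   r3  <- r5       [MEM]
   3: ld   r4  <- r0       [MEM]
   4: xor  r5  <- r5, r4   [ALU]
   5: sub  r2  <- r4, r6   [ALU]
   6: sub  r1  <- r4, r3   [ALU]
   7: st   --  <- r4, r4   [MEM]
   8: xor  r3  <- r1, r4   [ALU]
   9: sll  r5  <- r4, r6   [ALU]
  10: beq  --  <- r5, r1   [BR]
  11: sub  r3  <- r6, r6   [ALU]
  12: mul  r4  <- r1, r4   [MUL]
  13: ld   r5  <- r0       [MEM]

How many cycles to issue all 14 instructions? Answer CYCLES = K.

CYCLES = 8

c0: i0&i1 and/st  dual
c1: i2 ld  no-port MEM/MEM
c2: i3 ld  RAW r4
c3: i4&i5 xor/sub  dual
c4: i6&i7 sub/st  dual
c5: i8&i9 xor/sll  dual
c6: i10&i11 beq/sub  dual
c7: i12&i13 mul/ld  dual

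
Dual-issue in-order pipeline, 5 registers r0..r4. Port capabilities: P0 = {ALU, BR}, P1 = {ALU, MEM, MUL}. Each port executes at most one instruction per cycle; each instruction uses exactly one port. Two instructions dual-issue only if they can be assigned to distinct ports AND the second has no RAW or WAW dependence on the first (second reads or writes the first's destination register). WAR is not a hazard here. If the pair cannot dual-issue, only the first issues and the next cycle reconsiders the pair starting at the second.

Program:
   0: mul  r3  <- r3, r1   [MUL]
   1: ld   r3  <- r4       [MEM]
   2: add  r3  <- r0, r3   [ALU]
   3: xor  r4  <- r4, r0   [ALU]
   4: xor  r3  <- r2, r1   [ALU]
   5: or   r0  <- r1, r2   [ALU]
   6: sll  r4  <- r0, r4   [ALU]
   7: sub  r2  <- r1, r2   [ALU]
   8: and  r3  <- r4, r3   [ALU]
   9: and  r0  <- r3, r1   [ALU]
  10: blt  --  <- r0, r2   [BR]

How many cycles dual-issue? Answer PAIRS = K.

#0 head=0: mul.MUL i0 no-port MUL/MEM
#1 head=1: ld.MEM i1 RAW+WAW r3
#2 head=2: add.ALU xor.ALU i2+i3 dual
#3 head=4: xor.ALU or.ALU i4+i5 dual
#4 head=6: sll.ALU sub.ALU i6+i7 dual
#5 head=8: and.ALU i8 RAW r3
#6 head=9: and.ALU i9 RAW r0
#7 head=10: blt.BR i10 tail

PAIRS = 3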